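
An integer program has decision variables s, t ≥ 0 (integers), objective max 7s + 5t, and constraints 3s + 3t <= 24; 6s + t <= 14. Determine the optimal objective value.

42

The continuous relaxation peaks at (1.2, 6.8) with value 42.40; rounding to a feasible lattice point costs some objective.
(s,t)=(1,7): 3·1+3·7=24≤24, 6·1+1·7=13≤14, objective 42.
(s,t)=(0,8): 3·0+3·8=24≤24, 6·0+1·8=8≤14, objective 40.
(s,t)=(1,6): 3·1+3·6=21≤24, 6·1+1·6=12≤14, objective 37.
(s,t)=(0,7): 3·0+3·7=21≤24, 6·0+1·7=7≤14, objective 35.
Maximum is 42 at (s,t)=(1,7).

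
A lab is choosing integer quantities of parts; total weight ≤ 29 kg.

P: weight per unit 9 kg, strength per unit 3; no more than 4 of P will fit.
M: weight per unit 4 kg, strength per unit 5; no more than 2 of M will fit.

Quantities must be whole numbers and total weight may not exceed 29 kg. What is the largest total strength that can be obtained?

16

This is a bounded integer knapsack.
2×P and 2×M: weight 26 ≤ 29, strength 2·3 + 2·5 = 16.
1×P and 2×M: weight 17 ≤ 29, strength 1·3 + 2·5 = 13.
Best is 16.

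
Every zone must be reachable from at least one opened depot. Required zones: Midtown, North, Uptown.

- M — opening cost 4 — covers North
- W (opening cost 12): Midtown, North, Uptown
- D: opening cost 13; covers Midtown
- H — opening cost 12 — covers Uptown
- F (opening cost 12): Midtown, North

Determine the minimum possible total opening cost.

12

This is an integer covering problem.
The greedy cost-per-new-zone heuristic would pick M and W for 16, but a cheaper cover exists.
W alone covers Midtown, North, Uptown — every zone.
Total opening cost: 12.
No cover costs less than 12.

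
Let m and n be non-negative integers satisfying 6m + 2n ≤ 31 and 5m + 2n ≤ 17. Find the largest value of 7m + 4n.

32

Relaxing integrality, the LP optimum is 34.00 at (m,n) = (0, 8.5), which is not an integer point.
(m,n)=(0,8) is feasible, giving 32.
(m,n)=(0,7) is feasible, giving 28.
No feasible integer point exceeds 32.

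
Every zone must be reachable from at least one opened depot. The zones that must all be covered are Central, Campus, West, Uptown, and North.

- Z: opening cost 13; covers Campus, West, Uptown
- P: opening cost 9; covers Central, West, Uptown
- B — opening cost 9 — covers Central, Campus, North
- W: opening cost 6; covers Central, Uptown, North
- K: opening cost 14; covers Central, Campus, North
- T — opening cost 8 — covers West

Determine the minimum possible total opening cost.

Choose P and B: together they cover Central, Campus, West, Uptown, North — every zone.
Total opening cost: 9 + 9 = 18.

18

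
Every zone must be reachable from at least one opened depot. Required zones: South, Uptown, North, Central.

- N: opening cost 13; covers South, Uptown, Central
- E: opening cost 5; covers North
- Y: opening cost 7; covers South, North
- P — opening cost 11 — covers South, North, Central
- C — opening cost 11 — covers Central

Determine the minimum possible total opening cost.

18

The greedy cost-per-new-zone heuristic would pick Y and N for 20, but a cheaper cover exists.
Choose N and E: together they cover South, Uptown, North, Central — every zone.
Total opening cost: 13 + 5 = 18.
No cover costs less than 18.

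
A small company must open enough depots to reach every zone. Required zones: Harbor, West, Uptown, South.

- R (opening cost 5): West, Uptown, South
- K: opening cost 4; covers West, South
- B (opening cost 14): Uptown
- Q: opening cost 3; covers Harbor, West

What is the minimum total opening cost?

8

Choose R and Q: together they cover Harbor, West, Uptown, South — every zone.
Total opening cost: 5 + 3 = 8.
No cover costs less than 8.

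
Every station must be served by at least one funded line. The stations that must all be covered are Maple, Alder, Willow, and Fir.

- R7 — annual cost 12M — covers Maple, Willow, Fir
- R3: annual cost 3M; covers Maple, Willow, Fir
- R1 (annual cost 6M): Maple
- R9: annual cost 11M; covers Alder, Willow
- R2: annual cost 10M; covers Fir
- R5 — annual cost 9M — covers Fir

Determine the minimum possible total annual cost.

14

Choose R3 and R9: together they cover Maple, Alder, Willow, Fir — every station.
Total annual cost: 3 + 11 = 14.
No cover costs less than 14.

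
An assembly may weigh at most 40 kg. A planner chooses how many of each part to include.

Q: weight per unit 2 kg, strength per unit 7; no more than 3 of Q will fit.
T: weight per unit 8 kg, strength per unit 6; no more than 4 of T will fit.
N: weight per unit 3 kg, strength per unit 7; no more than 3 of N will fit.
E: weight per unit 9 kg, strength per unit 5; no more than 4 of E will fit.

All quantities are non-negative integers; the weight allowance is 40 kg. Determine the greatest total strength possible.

Take 3×Q, 3×T, and 3×N: weight 39 ≤ 40, strength 3·7 + 3·6 + 3·7 = 60.
Q has the best ratio (7/2) and is taken to its limit of 3; remaining capacity is filled optimally with the others.

60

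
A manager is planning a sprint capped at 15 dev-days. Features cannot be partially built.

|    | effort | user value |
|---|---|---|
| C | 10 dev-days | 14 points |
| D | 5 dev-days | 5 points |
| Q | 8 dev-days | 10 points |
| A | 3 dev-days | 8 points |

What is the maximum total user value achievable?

Take C and A: effort 10 + 3 = 13 ≤ 15, user value 14 + 8 = 22.
No other feasible combination does better.

22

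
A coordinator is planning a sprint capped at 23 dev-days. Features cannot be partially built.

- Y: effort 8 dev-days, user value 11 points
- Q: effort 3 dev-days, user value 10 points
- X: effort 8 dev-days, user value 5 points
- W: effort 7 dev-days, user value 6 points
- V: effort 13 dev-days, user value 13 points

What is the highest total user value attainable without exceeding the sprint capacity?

29

Take Q, W, and V: effort 3 + 7 + 13 = 23 ≤ 23, user value 10 + 6 + 13 = 29.
No other feasible combination does better.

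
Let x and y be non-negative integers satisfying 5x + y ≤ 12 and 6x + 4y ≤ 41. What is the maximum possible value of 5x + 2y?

Relaxing integrality, the LP optimum is 21.50 at (x,y) = (0.5, 9.5), which is not an integer point.
(x,y)=(0,10) is feasible, giving 20.
(x,y)=(0,9) is feasible, giving 18.
The best lattice point is (0,10), giving 20.

20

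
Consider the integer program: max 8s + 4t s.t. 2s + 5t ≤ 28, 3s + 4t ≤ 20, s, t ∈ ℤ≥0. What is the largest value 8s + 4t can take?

The continuous relaxation peaks at (6.67, 0) with value 53.33; rounding to a feasible lattice point costs some objective.
(s,t)=(6,0): 2·6+5·0=12≤28, 3·6+4·0=18≤20, objective 48.
(s,t)=(5,1): 2·5+5·1=15≤28, 3·5+4·1=19≤20, objective 44.
(s,t)=(5,0): 2·5+5·0=10≤28, 3·5+4·0=15≤20, objective 40.
The best lattice point is (6,0), giving 48.

48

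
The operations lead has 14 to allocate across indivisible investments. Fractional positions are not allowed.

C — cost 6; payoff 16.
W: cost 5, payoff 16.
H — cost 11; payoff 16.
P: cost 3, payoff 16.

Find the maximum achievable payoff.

48

W + P: cost 5 + 3 = 8 ≤ 14, payoff 16 + 16 = 32.
C + P: cost 6 + 3 = 9 ≤ 14, payoff 16 + 16 = 32.
C + W + P: cost 6 + 5 + 3 = 14 ≤ 14, payoff 16 + 16 + 16 = 48.
Best is C, W, and P with total payoff 48.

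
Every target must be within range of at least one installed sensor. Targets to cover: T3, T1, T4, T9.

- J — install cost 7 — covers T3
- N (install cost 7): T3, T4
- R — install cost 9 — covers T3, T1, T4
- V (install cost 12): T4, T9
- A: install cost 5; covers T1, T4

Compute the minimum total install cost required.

21

The greedy cost-per-new-target heuristic would pick A, J, and V for 24, but a cheaper cover exists.
Choose R and V: together they cover T3, T1, T4, T9 — every target.
Total install cost: 9 + 12 = 21.
No cover costs less than 21.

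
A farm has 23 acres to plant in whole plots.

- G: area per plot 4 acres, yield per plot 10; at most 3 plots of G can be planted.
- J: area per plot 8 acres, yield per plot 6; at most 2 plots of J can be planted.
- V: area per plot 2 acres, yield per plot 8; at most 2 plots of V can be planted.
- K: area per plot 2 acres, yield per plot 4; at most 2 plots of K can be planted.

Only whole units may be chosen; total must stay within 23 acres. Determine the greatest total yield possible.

3×G, 2×V, and 1×K: area 18 ≤ 23, yield 3·10 + 2·8 + 1·4 = 50.
3×G, 2×V, and 2×K: area 20 ≤ 23, yield 3·10 + 2·8 + 2·4 = 54.
Best is 54.

54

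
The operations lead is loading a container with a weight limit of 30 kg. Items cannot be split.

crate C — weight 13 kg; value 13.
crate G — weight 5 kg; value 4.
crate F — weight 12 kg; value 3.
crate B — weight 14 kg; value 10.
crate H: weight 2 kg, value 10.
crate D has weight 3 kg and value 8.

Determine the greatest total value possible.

This is a 0-1 knapsack instance.
Allowing fractional choices, the relaxed optimum would be about 40.0, but items are indivisible.
crate C + crate B + crate H: weight 13 + 14 + 2 = 29 ≤ 30, value 13 + 10 + 10 = 33.
crate C + crate F + crate H + crate D: weight 13 + 12 + 2 + 3 = 30 ≤ 30, value 13 + 3 + 10 + 8 = 34.
crate C + crate G + crate H + crate D: weight 13 + 5 + 2 + 3 = 23 ≤ 30, value 13 + 4 + 10 + 8 = 35.
Best is crate C, crate G, crate H, and crate D with total value 35.

35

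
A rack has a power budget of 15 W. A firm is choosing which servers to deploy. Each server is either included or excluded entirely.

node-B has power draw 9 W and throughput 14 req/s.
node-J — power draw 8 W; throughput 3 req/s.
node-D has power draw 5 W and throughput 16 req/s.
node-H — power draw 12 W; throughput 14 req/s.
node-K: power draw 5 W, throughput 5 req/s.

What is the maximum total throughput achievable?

30

Take node-B and node-D: power draw 9 + 5 = 14 ≤ 15, throughput 14 + 16 = 30.
No other feasible combination does better.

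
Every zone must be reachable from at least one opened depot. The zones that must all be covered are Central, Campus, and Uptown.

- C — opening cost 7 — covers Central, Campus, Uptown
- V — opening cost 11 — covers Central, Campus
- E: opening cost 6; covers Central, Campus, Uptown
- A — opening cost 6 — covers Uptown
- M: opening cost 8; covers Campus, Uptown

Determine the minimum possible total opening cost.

6

E alone covers Central, Campus, Uptown — every zone.
Total opening cost: 6.
No cover costs less than 6.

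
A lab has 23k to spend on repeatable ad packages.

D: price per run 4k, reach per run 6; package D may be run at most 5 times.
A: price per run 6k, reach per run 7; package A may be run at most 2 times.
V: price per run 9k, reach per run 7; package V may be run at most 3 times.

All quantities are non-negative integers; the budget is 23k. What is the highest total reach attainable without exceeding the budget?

31

This is a bounded integer knapsack.
4×D and 1×A: price 22 ≤ 23, reach 4·6 + 1·7 = 31.
5×D: price 20 ≤ 23, reach 5·6 = 30.
Best is 31.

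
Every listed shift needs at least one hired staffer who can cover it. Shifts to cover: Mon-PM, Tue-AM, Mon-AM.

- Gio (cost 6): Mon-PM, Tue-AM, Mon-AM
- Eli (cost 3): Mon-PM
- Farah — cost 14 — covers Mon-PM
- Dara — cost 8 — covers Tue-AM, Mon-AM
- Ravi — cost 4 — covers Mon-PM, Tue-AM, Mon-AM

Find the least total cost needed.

4

Ravi alone covers Mon-PM, Tue-AM, Mon-AM — every shift.
Total cost: 4.
No cover costs less than 4.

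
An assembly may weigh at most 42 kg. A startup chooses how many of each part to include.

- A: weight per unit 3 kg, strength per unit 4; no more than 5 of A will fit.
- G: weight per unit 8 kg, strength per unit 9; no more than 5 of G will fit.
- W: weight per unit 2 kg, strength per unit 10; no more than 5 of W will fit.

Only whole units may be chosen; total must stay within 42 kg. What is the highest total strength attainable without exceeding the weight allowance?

88

This is a bounded integer knapsack.
W has the best ratio (10/2); taking only W gives at most 5×10 = 50 (stopped by the supply cap of 5).
Mixing does better — 5×A, 2×G, and 5×W: weight 41 ≤ 42, strength 5·4 + 2·9 + 5·10 = 88.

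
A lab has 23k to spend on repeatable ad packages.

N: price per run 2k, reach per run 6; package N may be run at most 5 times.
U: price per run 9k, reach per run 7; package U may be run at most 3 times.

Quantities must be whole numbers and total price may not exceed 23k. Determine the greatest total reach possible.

This is a bounded integer knapsack.
N has the best ratio (6/2); taking only N gives at most 5×6 = 30 (stopped by the supply cap of 5).
Mixing does better — 5×N and 1×U: price 19 ≤ 23, reach 5·6 + 1·7 = 37.

37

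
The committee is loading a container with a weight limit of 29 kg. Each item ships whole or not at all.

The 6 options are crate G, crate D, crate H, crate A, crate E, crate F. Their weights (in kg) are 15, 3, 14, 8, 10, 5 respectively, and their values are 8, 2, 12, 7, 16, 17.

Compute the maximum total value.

Allowing fractional choices, the relaxed optimum would be about 45.1, but items are indivisible.
crate H + crate E + crate F: weight 14 + 10 + 5 = 29 ≤ 29, value 12 + 16 + 17 = 45.
crate A + crate E + crate F: weight 8 + 10 + 5 = 23 ≤ 29, value 7 + 16 + 17 = 40.
crate D + crate A + crate E + crate F: weight 3 + 8 + 10 + 5 = 26 ≤ 29, value 2 + 7 + 16 + 17 = 42.
Best is crate H, crate E, and crate F with total value 45.

45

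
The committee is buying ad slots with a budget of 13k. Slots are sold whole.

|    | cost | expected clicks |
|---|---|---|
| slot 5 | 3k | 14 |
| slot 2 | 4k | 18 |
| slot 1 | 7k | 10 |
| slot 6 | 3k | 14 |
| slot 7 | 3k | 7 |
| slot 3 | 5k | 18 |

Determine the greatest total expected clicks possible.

53

Treat it as a binary knapsack problem.
Allowing fractional choices, the relaxed optimum would be about 56.8, but ad slots are indivisible.
slot 5 + slot 2 + slot 3: cost 3 + 4 + 5 = 12 ≤ 13, expected clicks 14 + 18 + 18 = 50.
slot 5 + slot 2 + slot 6 + slot 7: cost 3 + 4 + 3 + 3 = 13 ≤ 13, expected clicks 14 + 18 + 14 + 7 = 53.
Best is slot 5, slot 2, slot 6, and slot 7 with total expected clicks 53.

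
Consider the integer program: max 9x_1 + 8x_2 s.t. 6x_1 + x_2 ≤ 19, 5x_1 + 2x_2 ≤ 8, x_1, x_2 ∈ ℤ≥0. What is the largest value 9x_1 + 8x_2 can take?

(x_1,x_2)=(0,4): 6·0+1·4=4≤19, 5·0+2·4=8≤8, objective 32.
(x_1,x_2)=(0,3): 6·0+1·3=3≤19, 5·0+2·3=6≤8, objective 24.
No feasible integer point exceeds 32.

32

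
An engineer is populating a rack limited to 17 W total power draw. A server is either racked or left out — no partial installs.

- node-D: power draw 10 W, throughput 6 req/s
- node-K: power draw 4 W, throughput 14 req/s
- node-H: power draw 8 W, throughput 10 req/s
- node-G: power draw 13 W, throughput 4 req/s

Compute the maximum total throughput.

Allowing fractional choices, the relaxed optimum would be about 27.0, but servers are indivisible.
node-K + node-H: power draw 4 + 8 = 12 ≤ 17, throughput 14 + 10 = 24.
node-D + node-K: power draw 10 + 4 = 14 ≤ 17, throughput 6 + 14 = 20.
Best is node-K and node-H with total throughput 24.

24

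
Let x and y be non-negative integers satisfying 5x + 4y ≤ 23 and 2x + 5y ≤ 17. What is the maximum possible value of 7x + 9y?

39

Relaxing integrality, the LP optimum is 40.00 at (x,y) = (2.76, 2.29), which is not an integer point.
(x,y)=(3,2): 5·3+4·2=23≤23, 2·3+5·2=16≤17, objective 39.
(x,y)=(1,3): 5·1+4·3=17≤23, 2·1+5·3=17≤17, objective 34.
(x,y)=(2,2): 5·2+4·2=18≤23, 2·2+5·2=14≤17, objective 32.
Maximum is 39 at (x,y)=(3,2).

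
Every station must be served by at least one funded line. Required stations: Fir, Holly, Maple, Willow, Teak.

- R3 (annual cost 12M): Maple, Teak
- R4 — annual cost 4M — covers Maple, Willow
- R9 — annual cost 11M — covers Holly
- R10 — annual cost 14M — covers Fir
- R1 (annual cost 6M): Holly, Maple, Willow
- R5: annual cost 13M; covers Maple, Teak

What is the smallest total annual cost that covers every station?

The greedy cost-per-new-station heuristic would pick R4, R1, R3, and R10 for 36, but a cheaper cover exists.
Choose R3, R10, and R1: together they cover Fir, Holly, Maple, Willow, Teak — every station.
Total annual cost: 12 + 14 + 6 = 32.
No cover costs less than 32.

32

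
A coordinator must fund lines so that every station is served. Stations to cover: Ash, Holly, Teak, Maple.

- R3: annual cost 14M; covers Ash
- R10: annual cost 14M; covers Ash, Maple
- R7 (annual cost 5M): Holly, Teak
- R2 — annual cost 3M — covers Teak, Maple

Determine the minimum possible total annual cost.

19

This is a weighted set-cover instance.
Choose R10 and R7: together they cover Ash, Holly, Teak, Maple — every station.
Total annual cost: 14 + 5 = 19.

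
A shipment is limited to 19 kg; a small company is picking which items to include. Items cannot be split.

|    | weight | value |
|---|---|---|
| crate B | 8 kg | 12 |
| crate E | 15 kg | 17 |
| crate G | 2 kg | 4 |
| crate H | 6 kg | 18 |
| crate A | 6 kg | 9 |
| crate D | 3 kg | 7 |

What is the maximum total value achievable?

Take crate B, crate G, crate H, and crate D: weight 8 + 2 + 6 + 3 = 19 ≤ 19, value 12 + 4 + 18 + 7 = 41.
No other feasible combination does better.

41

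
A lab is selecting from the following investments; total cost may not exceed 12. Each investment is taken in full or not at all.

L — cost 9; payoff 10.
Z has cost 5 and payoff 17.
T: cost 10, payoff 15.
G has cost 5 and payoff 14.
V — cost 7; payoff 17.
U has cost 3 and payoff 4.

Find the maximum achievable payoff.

Treat it as a binary knapsack problem.
Take Z and V: cost 5 + 7 = 12 ≤ 12, payoff 17 + 17 = 34.
No other feasible combination does better.

34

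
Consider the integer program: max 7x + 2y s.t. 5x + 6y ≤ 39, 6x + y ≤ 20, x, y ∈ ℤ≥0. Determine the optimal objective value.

Relaxing integrality, the LP optimum is 26.94 at (x,y) = (2.61, 4.32), which is not an integer point.
(x,y)=(3,2): 5·3+6·2=27≤39, 6·3+1·2=20≤20, objective 25.
(x,y)=(3,1): 5·3+6·1=21≤39, 6·3+1·1=19≤20, objective 23.
No feasible integer point exceeds 25.

25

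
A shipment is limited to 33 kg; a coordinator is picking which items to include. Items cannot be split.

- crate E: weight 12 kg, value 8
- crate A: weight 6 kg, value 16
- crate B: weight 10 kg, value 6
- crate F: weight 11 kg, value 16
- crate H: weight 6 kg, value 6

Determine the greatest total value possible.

44

Take crate A, crate B, crate F, and crate H: weight 6 + 10 + 11 + 6 = 33 ≤ 33, value 16 + 6 + 16 + 6 = 44.
No other feasible combination does better.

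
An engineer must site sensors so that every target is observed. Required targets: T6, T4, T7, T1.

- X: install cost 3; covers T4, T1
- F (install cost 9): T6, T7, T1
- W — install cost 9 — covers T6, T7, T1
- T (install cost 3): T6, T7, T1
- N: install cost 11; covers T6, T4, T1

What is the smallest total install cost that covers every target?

This is an integer covering problem.
Choose X and T: together they cover T6, T4, T7, T1 — every target.
Total install cost: 3 + 3 = 6.
No cover costs less than 6.

6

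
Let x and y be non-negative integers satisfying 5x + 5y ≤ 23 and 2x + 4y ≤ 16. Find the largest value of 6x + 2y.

Relaxing integrality, the LP optimum is 27.60 at (x,y) = (4.6, 0), which is not an integer point.
(x,y)=(4,0): 5·4+5·0=20≤23, 2·4+4·0=8≤16, objective 24.
(x,y)=(3,1): 5·3+5·1=20≤23, 2·3+4·1=10≤16, objective 20.
(x,y)=(3,0): 5·3+5·0=15≤23, 2·3+4·0=6≤16, objective 18.
The best lattice point is (4,0), giving 24.

24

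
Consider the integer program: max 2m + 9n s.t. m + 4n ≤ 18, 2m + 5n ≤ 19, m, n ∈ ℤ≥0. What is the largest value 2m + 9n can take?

Relaxing integrality, the LP optimum is 34.20 at (m,n) = (0, 3.8), which is not an integer point.
(m,n)=(2,3): 1·2+4·3=14≤18, 2·2+5·3=19≤19, objective 31.
(m,n)=(1,3): 1·1+4·3=13≤18, 2·1+5·3=17≤19, objective 29.
(m,n)=(0,3): 1·0+4·3=12≤18, 2·0+5·3=15≤19, objective 27.
The best lattice point is (2,3), giving 31.

31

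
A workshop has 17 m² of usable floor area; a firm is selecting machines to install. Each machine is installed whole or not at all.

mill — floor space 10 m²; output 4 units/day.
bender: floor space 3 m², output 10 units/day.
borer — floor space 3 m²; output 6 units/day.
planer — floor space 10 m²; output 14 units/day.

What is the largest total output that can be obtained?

bender + planer: floor space 3 + 10 = 13 ≤ 17, output 10 + 14 = 24.
bender + borer + planer: floor space 3 + 3 + 10 = 16 ≤ 17, output 10 + 6 + 14 = 30.
Best is bender, borer, and planer with total output 30.

30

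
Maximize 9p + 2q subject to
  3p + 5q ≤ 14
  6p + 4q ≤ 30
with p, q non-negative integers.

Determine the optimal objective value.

36

Relaxing integrality, the LP optimum is 42.00 at (p,q) = (4.67, 0), which is not an integer point.
(p,q)=(4,0): 3·4+5·0=12≤14, 6·4+4·0=24≤30, objective 36.
(p,q)=(3,1): 3·3+5·1=14≤14, 6·3+4·1=22≤30, objective 29.
Maximum is 36 at (p,q)=(4,0).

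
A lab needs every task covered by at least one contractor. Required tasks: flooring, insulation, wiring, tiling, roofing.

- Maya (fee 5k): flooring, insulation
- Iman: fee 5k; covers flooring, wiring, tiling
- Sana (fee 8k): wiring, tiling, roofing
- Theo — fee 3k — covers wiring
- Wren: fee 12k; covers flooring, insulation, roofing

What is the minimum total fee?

The greedy cost-per-new-task heuristic would pick Iman, Maya, and Sana for 18, but a cheaper cover exists.
Choose Maya and Sana: together they cover flooring, insulation, wiring, tiling, roofing — every task.
Total fee: 5 + 8 = 13.
No cover costs less than 13.

13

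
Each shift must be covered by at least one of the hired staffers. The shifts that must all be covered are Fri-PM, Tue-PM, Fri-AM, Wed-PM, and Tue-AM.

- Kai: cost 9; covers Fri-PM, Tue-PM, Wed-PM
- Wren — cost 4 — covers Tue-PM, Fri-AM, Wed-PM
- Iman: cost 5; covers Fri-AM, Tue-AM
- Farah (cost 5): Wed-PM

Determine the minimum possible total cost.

Choose Kai and Iman: together they cover Fri-PM, Tue-PM, Fri-AM, Wed-PM, Tue-AM — every shift.
Total cost: 9 + 5 = 14.

14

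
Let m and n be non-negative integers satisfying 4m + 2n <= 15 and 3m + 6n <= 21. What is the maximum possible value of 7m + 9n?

34

Relaxing integrality, the LP optimum is 38.17 at (m,n) = (2.67, 2.17), which is not an integer point.
(m,n)=(1,3): 4·1+2·3=10≤15, 3·1+6·3=21≤21, objective 34.
(m,n)=(2,2): 4·2+2·2=12≤15, 3·2+6·2=18≤21, objective 32.
(m,n)=(3,1): 4·3+2·1=14≤15, 3·3+6·1=15≤21, objective 30.
(m,n)=(0,3): 4·0+2·3=6≤15, 3·0+6·3=18≤21, objective 27.
Maximum is 34 at (m,n)=(1,3).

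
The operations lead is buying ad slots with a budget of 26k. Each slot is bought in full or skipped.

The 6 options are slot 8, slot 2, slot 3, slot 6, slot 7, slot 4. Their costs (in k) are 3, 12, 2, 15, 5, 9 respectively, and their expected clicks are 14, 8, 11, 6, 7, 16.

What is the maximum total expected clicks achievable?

49

Treat it as a binary knapsack problem.
Allowing fractional choices, the relaxed optimum would be about 52.7, but ad slots are indivisible.
slot 8 + slot 2 + slot 3 + slot 4: cost 3 + 12 + 2 + 9 = 26 ≤ 26, expected clicks 14 + 8 + 11 + 16 = 49.
slot 8 + slot 3 + slot 7 + slot 4: cost 3 + 2 + 5 + 9 = 19 ≤ 26, expected clicks 14 + 11 + 7 + 16 = 48.
slot 8 + slot 3 + slot 4: cost 3 + 2 + 9 = 14 ≤ 26, expected clicks 14 + 11 + 16 = 41.
Best is slot 8, slot 2, slot 3, and slot 4 with total expected clicks 49.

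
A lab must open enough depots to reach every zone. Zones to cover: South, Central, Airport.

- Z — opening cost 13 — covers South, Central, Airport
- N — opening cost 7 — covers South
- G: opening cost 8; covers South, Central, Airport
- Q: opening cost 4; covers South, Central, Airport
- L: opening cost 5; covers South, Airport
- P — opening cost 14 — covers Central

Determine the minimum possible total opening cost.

Q alone covers South, Central, Airport — every zone.
Total opening cost: 4.

4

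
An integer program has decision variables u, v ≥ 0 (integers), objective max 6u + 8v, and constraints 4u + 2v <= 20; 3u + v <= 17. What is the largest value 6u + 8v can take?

80

(u,v)=(0,10) is feasible, giving 80.
(u,v)=(0,9) is feasible, giving 72.
No feasible integer point exceeds 80.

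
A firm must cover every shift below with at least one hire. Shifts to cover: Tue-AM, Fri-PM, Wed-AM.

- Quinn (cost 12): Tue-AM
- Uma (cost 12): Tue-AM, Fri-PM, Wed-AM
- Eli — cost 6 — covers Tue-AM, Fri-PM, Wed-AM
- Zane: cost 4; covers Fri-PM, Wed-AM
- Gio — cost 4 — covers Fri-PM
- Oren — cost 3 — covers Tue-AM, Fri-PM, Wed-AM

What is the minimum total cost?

This is a weighted set-cover instance.
Oren alone covers Tue-AM, Fri-PM, Wed-AM — every shift.
Total cost: 3.

3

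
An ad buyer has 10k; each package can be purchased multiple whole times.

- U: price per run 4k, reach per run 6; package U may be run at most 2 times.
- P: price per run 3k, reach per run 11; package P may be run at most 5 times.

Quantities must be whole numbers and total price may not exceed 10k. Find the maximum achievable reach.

33

P has the best ratio (11/3); taking only P gives at most 3×11 = 33 (stopped by the price limit).
Optimal: 3×P: price 9 ≤ 10, reach 3·11 = 33.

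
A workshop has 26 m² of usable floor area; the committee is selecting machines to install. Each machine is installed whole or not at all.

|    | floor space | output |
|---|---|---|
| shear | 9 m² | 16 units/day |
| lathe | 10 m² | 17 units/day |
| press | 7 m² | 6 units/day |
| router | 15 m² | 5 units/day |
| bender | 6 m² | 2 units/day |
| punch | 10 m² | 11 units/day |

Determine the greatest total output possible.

39

Allowing fractional choices, the relaxed optimum would be about 40.7, but machines are indivisible.
shear + lathe + bender: floor space 9 + 10 + 6 = 25 ≤ 26, output 16 + 17 + 2 = 35.
shear + lathe + press: floor space 9 + 10 + 7 = 26 ≤ 26, output 16 + 17 + 6 = 39.
Best is shear, lathe, and press with total output 39.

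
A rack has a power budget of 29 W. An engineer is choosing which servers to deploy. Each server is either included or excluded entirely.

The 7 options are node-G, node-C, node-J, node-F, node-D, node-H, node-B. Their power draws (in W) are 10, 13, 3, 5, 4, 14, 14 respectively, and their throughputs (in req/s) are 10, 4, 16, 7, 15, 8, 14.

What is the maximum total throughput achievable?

52

node-J + node-F + node-D + node-B: power draw 3 + 5 + 4 + 14 = 26 ≤ 29, throughput 16 + 7 + 15 + 14 = 52.
node-G + node-J + node-F + node-D: power draw 10 + 3 + 5 + 4 = 22 ≤ 29, throughput 10 + 16 + 7 + 15 = 48.
node-J + node-F + node-D + node-H: power draw 3 + 5 + 4 + 14 = 26 ≤ 29, throughput 16 + 7 + 15 + 8 = 46.
Best is node-J, node-F, node-D, and node-B with total throughput 52.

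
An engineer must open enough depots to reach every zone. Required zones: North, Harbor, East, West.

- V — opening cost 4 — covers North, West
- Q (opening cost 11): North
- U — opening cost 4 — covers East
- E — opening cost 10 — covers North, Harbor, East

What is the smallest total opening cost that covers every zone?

14

This is an integer covering problem.
The greedy cost-per-new-zone heuristic would pick V, U, and E for 18, but a cheaper cover exists.
Choose V and E: together they cover North, Harbor, East, West — every zone.
Total opening cost: 4 + 10 = 14.
No cover costs less than 14.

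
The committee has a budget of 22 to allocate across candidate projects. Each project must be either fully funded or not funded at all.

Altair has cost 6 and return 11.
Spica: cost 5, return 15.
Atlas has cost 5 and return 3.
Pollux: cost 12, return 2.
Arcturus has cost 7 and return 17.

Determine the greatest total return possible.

Treat it as a binary knapsack problem.
Altair + Spica + Arcturus: cost 6 + 5 + 7 = 18 ≤ 22, return 11 + 15 + 17 = 43.
Spica + Arcturus: cost 5 + 7 = 12 ≤ 22, return 15 + 17 = 32.
Spica + Atlas + Arcturus: cost 5 + 5 + 7 = 17 ≤ 22, return 15 + 3 + 17 = 35.
Best is Altair, Spica, and Arcturus with total return 43.

43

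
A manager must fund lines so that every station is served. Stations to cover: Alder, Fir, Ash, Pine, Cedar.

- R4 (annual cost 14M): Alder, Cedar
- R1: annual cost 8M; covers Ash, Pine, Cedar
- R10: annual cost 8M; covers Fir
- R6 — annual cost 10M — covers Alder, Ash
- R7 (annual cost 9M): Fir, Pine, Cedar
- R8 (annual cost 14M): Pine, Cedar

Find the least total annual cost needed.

19

Choose R6 and R7: together they cover Alder, Fir, Ash, Pine, Cedar — every station.
Total annual cost: 10 + 9 = 19.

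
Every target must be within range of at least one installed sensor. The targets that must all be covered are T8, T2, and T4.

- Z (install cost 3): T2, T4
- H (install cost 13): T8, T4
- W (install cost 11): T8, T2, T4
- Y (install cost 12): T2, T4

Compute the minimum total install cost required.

W alone covers T8, T2, T4 — every target.
Total install cost: 11.

11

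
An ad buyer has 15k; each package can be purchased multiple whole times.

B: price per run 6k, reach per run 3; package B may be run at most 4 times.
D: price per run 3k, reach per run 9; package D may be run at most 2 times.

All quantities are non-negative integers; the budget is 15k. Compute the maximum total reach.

This is a bounded integer knapsack.
D has the best ratio (9/3); taking only D gives at most 2×9 = 18 (stopped by the supply cap of 2).
Mixing does better — 1×B and 2×D: price 12 ≤ 15, reach 1·3 + 2·9 = 21.

21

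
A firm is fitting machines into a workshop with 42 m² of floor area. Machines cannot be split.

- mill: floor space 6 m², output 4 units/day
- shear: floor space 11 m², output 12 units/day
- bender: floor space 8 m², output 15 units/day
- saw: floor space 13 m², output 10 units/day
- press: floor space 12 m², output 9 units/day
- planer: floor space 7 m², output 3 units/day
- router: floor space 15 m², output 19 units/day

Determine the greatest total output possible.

50

Take mill, shear, bender, and router: floor space 6 + 11 + 8 + 15 = 40 ≤ 42, output 4 + 12 + 15 + 19 = 50.
No other feasible combination does better.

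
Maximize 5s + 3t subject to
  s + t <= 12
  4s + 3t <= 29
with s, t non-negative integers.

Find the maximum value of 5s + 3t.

35

Relaxing integrality, the LP optimum is 36.25 at (s,t) = (7.25, 0), which is not an integer point.
(s,t)=(7,0): 1·7+1·0=7≤12, 4·7+3·0=28≤29, objective 35.
(s,t)=(6,1): 1·6+1·1=7≤12, 4·6+3·1=27≤29, objective 33.
(s,t)=(6,0): 1·6+1·0=6≤12, 4·6+3·0=24≤29, objective 30.
The best lattice point is (7,0), giving 35.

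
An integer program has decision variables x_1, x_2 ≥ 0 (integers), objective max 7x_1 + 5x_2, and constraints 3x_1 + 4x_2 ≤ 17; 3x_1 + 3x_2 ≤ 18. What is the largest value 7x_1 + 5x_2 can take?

(x_1,x_2)=(5,0) is feasible, giving 35.
(x_1,x_2)=(4,1) is feasible, giving 33.
(x_1,x_2)=(4,0) is feasible, giving 28.
The best lattice point is (5,0), giving 35.

35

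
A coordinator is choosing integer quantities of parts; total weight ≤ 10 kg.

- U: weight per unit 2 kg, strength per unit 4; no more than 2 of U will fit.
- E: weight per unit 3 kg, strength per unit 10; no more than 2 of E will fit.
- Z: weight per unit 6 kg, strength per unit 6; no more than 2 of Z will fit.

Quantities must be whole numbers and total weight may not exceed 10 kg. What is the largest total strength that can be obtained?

28

2×U and 2×E: weight 10 ≤ 10, strength 2·4 + 2·10 = 28.
1×U and 2×E: weight 8 ≤ 10, strength 1·4 + 2·10 = 24.
Best is 28.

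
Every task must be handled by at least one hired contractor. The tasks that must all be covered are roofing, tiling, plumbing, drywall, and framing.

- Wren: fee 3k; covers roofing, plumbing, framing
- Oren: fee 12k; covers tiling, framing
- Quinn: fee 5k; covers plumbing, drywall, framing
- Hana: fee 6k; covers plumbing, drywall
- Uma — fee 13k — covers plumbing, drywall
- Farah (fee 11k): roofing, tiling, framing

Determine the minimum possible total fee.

The greedy cost-per-new-task heuristic would pick Wren, Quinn, and Farah for 19, but a cheaper cover exists.
Choose Quinn and Farah: together they cover roofing, tiling, plumbing, drywall, framing — every task.
Total fee: 5 + 11 = 16.
No cover costs less than 16.

16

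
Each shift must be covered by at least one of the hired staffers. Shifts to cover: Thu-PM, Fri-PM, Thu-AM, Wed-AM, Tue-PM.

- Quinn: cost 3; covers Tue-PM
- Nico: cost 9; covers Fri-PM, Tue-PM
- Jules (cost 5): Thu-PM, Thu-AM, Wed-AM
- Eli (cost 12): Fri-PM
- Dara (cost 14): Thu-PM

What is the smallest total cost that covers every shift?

The greedy cost-per-new-shift heuristic would pick Jules, Quinn, and Nico for 17, but a cheaper cover exists.
Choose Nico and Jules: together they cover Thu-PM, Fri-PM, Thu-AM, Wed-AM, Tue-PM — every shift.
Total cost: 9 + 5 = 14.
No cover costs less than 14.

14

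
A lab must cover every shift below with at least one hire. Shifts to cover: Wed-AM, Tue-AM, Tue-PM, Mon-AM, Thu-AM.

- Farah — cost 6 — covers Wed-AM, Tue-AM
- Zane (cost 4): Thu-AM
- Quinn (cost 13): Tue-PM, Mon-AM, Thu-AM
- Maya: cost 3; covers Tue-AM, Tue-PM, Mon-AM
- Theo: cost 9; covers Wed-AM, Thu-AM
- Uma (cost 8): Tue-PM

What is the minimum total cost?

This is an integer covering problem.
The greedy cost-per-new-shift heuristic would pick Maya, Zane, and Farah for 13, but a cheaper cover exists.
Choose Maya and Theo: together they cover Wed-AM, Tue-AM, Tue-PM, Mon-AM, Thu-AM — every shift.
Total cost: 3 + 9 = 12.
No cover costs less than 12.

12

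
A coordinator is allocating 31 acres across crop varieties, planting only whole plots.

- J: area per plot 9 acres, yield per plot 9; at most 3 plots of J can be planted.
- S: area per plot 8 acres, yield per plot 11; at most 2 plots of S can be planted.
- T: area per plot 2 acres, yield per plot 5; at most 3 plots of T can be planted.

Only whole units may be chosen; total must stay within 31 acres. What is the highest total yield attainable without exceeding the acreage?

1×J, 2×S, and 3×T: area 31 ≤ 31, yield 1·9 + 2·11 + 3·5 = 46.
1×J, 2×S, and 2×T: area 29 ≤ 31, yield 1·9 + 2·11 + 2·5 = 41.
Best is 46.

46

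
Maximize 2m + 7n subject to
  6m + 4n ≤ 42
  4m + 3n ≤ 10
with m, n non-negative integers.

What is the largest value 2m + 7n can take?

21

(m,n)=(0,3) is feasible, giving 21.
(m,n)=(1,2) is feasible, giving 16.
(m,n)=(0,2) is feasible, giving 14.
The best lattice point is (0,3), giving 21.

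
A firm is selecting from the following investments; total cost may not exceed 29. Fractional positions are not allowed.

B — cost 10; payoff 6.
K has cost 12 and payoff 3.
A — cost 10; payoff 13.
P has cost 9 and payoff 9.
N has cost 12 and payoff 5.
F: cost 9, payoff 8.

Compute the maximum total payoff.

30

Allowing fractional choices, the relaxed optimum would be about 30.6, but investments are indivisible.
B + A + F: cost 10 + 10 + 9 = 29 ≤ 29, payoff 6 + 13 + 8 = 27.
B + A + P: cost 10 + 10 + 9 = 29 ≤ 29, payoff 6 + 13 + 9 = 28.
A + P + F: cost 10 + 9 + 9 = 28 ≤ 29, payoff 13 + 9 + 8 = 30.
Best is A, P, and F with total payoff 30.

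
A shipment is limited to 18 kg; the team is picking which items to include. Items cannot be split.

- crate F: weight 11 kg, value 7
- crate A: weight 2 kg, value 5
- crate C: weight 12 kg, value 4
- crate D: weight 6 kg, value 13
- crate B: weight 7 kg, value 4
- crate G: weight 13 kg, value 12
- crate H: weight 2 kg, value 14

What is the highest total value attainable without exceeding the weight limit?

crate D + crate B + crate H: weight 6 + 7 + 2 = 15 ≤ 18, value 13 + 4 + 14 = 31.
crate A + crate D + crate B + crate H: weight 2 + 6 + 7 + 2 = 17 ≤ 18, value 5 + 13 + 4 + 14 = 36.
crate A + crate D + crate H: weight 2 + 6 + 2 = 10 ≤ 18, value 5 + 13 + 14 = 32.
Best is crate A, crate D, crate B, and crate H with total value 36.

36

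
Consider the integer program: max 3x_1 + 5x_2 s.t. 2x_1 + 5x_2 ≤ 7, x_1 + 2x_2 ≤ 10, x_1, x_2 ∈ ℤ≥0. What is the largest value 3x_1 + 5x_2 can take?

(x_1,x_2)=(3,0) is feasible, giving 9.
(x_1,x_2)=(2,0) is feasible, giving 6.
The best lattice point is (3,0), giving 9.

9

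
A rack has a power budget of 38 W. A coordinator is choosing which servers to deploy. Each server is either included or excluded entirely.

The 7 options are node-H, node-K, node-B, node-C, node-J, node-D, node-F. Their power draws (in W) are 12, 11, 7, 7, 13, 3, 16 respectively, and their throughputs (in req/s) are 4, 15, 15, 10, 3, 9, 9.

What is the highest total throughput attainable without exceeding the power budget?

49

Treat it as a binary knapsack problem.
Allowing fractional choices, the relaxed optimum would be about 54.6, but servers are indivisible.
node-K + node-B + node-D + node-F: power draw 11 + 7 + 3 + 16 = 37 ≤ 38, throughput 15 + 15 + 9 + 9 = 48.
node-K + node-B + node-C + node-D: power draw 11 + 7 + 7 + 3 = 28 ≤ 38, throughput 15 + 15 + 10 + 9 = 49.
Best is node-K, node-B, node-C, and node-D with total throughput 49.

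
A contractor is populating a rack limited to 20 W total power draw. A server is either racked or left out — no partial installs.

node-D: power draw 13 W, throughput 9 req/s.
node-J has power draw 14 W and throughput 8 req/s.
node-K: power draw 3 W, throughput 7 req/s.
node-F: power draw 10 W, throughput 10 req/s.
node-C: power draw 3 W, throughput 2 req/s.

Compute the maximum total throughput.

19

node-D + node-K + node-C: power draw 13 + 3 + 3 = 19 ≤ 20, throughput 9 + 7 + 2 = 18.
node-K + node-F + node-C: power draw 3 + 10 + 3 = 16 ≤ 20, throughput 7 + 10 + 2 = 19.
Best is node-K, node-F, and node-C with total throughput 19.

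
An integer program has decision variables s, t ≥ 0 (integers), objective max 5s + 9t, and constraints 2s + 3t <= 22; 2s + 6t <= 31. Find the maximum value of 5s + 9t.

58

Relaxing integrality, the LP optimum is 59.50 at (s,t) = (6.5, 3), which is not an integer point.
(s,t)=(8,2): 2·8+3·2=22≤22, 2·8+6·2=28≤31, objective 58.
(s,t)=(6,3): 2·6+3·3=21≤22, 2·6+6·3=30≤31, objective 57.
(s,t)=(9,1): 2·9+3·1=21≤22, 2·9+6·1=24≤31, objective 54.
The best lattice point is (8,2), giving 58.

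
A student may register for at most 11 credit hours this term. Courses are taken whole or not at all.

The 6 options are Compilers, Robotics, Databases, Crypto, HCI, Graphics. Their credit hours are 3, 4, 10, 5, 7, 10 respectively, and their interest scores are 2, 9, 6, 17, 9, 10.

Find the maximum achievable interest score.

26

Treat it as a binary knapsack problem.
Take Robotics and Crypto: credit hours 4 + 5 = 9 ≤ 11, interest score 9 + 17 = 26.
No other feasible combination does better.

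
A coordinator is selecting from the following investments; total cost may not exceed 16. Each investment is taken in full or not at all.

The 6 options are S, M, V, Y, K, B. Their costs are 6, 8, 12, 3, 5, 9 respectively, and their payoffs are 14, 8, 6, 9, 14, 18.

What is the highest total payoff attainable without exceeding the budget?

37

Take S, Y, and K: cost 6 + 3 + 5 = 14 ≤ 16, payoff 14 + 9 + 14 = 37.
No other feasible combination does better.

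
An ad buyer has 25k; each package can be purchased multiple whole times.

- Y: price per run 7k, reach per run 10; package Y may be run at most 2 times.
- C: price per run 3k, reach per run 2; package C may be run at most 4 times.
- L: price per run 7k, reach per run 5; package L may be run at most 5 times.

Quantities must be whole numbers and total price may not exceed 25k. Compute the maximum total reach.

This is a bounded integer knapsack.
Take 2×Y, 1×C, and 1×L: price 24 ≤ 25, reach 2·10 + 1·2 + 1·5 = 27.
Y has the best ratio (10/7) and is taken to its limit of 2; remaining capacity is filled optimally with the others.

27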